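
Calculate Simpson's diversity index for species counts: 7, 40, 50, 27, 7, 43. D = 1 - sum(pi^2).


Total N = 7 + 40 + 50 + 27 + 7 + 43 = 174
Per-species terms:
  p = 7/174 = 0.040230; p^2 = 0.040230^2 = 0.001618
  p = 40/174 = 0.229885; p^2 = 0.229885^2 = 0.052847
  p = 50/174 = 0.287356; p^2 = 0.287356^2 = 0.082573
  p = 27/174 = 0.155172; p^2 = 0.155172^2 = 0.024078
  p = 7/174 = 0.040230; p^2 = 0.040230^2 = 0.001618
  p = 43/174 = 0.247126; p^2 = 0.247126^2 = 0.061071
sum(p^2) = 0.001618 + 0.052847 + 0.082573 + 0.024078 + 0.001618 + 0.061071 = 0.223805
D = 1 - 0.223805 = 0.776195 ≈ 0.7762

0.7762


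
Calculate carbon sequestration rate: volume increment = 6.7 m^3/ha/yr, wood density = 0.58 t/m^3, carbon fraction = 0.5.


C = 6.7 * 0.58 * 0.5 = 1.943 ≈ 1.94 t C/ha/yr

1.94 t C/ha/yr


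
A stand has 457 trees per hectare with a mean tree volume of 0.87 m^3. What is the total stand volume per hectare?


V_stand = 457 * 0.87 = 397.59 ≈ 397.6 m^3/ha

397.6 m^3/ha


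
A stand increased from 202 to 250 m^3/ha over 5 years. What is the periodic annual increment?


PAI = (V2 - V1) / period = (250 - 202) / 5 = 48 / 5 = 9.60 m^3/ha/yr

9.60 m^3/ha/yr


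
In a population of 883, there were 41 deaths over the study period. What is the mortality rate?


Mortality rate = 41 / 883 = 0.046433 ≈ 0.0464

0.0464


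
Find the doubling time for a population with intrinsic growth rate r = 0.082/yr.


td = ln(2) / 0.082 = 0.693147 / 0.082 = 8.45301 ≈ 8.5 years

8.5 years


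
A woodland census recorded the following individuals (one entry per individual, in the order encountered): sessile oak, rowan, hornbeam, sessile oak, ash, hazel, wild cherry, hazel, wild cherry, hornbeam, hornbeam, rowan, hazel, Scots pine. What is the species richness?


Total individuals logged = 14
Distinct species (count of individuals): sessile oak (2), rowan (2), hornbeam (3), ash (1), hazel (3), wild cherry (2), Scots pine (1)
Species richness = number of distinct species = 7

7


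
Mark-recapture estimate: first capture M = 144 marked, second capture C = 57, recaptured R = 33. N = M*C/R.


N = M * C / R = 144 * 57 / 33 = 8208 / 33 = 248.73 ≈ 249

249 individuals


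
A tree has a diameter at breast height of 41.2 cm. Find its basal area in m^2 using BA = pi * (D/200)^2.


D/200 = 41.2/200 = 0.206 m
(D/200)^2 = 0.206^2 = 0.042436
BA = 3.141593 * 0.042436 = 0.133317 ≈ 0.1333 m^2

0.1333 m^2


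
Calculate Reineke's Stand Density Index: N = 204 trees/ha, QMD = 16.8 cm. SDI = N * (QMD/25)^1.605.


QMD/25 = 16.8/25 = 0.672
(0.672)^1.605 = exp(1.605 * ln(0.672)) = exp(1.605 * (-0.397497)) = exp(-0.637983) = 0.528357
SDI = 204 * 0.528357 = 107.785 ≈ 108

108


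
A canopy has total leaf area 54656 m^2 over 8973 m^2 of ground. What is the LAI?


LAI = 54656 / 8973 = 6.0912 ≈ 6.09

6.09


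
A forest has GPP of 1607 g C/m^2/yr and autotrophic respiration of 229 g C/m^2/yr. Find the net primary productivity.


NPP = GPP - Ra = 1607 - 229 = 1378 g C/m^2/yr

1378 g C/m^2/yr


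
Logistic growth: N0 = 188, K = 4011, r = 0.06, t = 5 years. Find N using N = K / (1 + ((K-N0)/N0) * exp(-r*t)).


(K - N0)/N0 = (4011 - 188)/188 = 3823/188 = 20.3351
r*t = 0.06 * 5 = 0.3; exp(-0.3) = 0.740818
20.3351 * 0.740818 = 15.0646
1 + 15.0646 = 16.0646
N = 4011 / 16.0646 = 249.679 ≈ 250

250


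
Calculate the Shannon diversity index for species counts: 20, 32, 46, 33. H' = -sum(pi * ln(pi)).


Total N = 20 + 32 + 46 + 33 = 131
Per-species terms:
  p = 20/131 = 0.152672; ln(p) = -1.879463; p*ln(p) = 0.152672 * (-1.879463) = -0.286941
  p = 32/131 = 0.244275; ln(p) = -1.409461; p*ln(p) = 0.244275 * (-1.409461) = -0.344296
  p = 46/131 = 0.351145; ln(p) = -1.046556; p*ln(p) = 0.351145 * (-1.046556) = -0.367493
  p = 33/131 = 0.251908; ln(p) = -1.378691; p*ln(p) = 0.251908 * (-1.378691) = -0.347303
sum(p*ln(p)) = (-0.286941) + (-0.344296) + (-0.367493) + (-0.347303) = -1.346033
H' = -(-1.346033) = 1.346033 ≈ 1.3460

1.3460


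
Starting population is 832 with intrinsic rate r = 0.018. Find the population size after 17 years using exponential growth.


r*t = 0.018 * 17 = 0.306
exp(0.306) = 1.35798
N = 832 * 1.35798 = 1129.84 ≈ 1130

1130


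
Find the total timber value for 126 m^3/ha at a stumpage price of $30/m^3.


Value = 126 * 30 = $3780/ha

$3780/ha


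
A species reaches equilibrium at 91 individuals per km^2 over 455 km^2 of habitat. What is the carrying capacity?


K = 91 * 455 = 41405 individuals

41405 individuals


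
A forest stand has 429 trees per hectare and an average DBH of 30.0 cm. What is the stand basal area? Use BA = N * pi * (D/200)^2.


(D/200)^2 = (30.0/200)^2 = 0.15^2 = 0.0225
Individual BA = 3.141593 * 0.0225 = 0.0706858 m^2
Stand BA = 429 * 0.0706858 = 30.3242 ≈ 30.32 m^2/ha

30.32 m^2/ha


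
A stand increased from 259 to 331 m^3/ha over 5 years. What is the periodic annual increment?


PAI = (V2 - V1) / period = (331 - 259) / 5 = 72 / 5 = 14.40 m^3/ha/yr

14.40 m^3/ha/yr


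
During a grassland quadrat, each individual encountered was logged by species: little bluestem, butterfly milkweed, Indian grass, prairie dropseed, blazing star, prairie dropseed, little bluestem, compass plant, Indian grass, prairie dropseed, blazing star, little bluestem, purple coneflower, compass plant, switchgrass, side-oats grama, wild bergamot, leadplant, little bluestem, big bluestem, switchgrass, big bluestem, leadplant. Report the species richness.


Total individuals logged = 23
Distinct species (count of individuals): little bluestem (4), butterfly milkweed (1), Indian grass (2), prairie dropseed (3), blazing star (2), compass plant (2), purple coneflower (1), switchgrass (2), side-oats grama (1), wild bergamot (1), leadplant (2), big bluestem (2)
Species richness = number of distinct species = 12

12


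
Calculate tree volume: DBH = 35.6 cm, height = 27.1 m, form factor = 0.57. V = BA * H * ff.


(D/200)^2 = (35.6/200)^2 = 0.178^2 = 0.031684
BA = 3.141593 * 0.031684 = 0.0995382 m^2
V = 0.0995382 * 27.1 * 0.57 = 1.53757 ≈ 1.538 m^3

1.538 m^3


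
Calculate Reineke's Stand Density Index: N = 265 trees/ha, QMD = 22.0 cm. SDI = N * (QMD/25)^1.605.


QMD/25 = 22.0/25 = 0.88
(0.88)^1.605 = exp(1.605 * ln(0.88)) = exp(1.605 * (-0.127833)) = exp(-0.205172) = 0.814507
SDI = 265 * 0.814507 = 215.844 ≈ 216

216


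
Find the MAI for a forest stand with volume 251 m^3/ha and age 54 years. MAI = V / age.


MAI = 251 / 54 = 4.6481 ≈ 4.65 m^3/ha/yr

4.65 m^3/ha/yr


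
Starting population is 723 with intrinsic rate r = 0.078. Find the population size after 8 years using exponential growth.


r*t = 0.078 * 8 = 0.624
exp(0.624) = 1.86638
N = 723 * 1.86638 = 1349.39 ≈ 1349

1349


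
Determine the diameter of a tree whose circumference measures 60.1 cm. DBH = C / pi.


DBH = C / pi = 60.1 / 3.141593 = 19.1304 ≈ 19.13 cm

19.13 cm


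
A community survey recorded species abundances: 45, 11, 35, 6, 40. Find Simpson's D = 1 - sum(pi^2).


Total N = 45 + 11 + 35 + 6 + 40 = 137
Per-species terms:
  p = 45/137 = 0.328467; p^2 = 0.328467^2 = 0.107891
  p = 11/137 = 0.080292; p^2 = 0.080292^2 = 0.006447
  p = 35/137 = 0.255474; p^2 = 0.255474^2 = 0.065267
  p = 6/137 = 0.043796; p^2 = 0.043796^2 = 0.001918
  p = 40/137 = 0.291971; p^2 = 0.291971^2 = 0.085247
sum(p^2) = 0.107891 + 0.006447 + 0.065267 + 0.001918 + 0.085247 = 0.266770
D = 1 - 0.266770 = 0.733230 ≈ 0.7332

0.7332


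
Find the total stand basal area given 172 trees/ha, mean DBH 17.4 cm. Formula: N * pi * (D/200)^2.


(D/200)^2 = (17.4/200)^2 = 0.087^2 = 0.007569
Individual BA = 3.141593 * 0.007569 = 0.0237787 m^2
Stand BA = 172 * 0.0237787 = 4.08994 ≈ 4.09 m^2/ha

4.09 m^2/ha


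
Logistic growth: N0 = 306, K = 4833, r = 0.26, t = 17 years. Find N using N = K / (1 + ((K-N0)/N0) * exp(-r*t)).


(K - N0)/N0 = (4833 - 306)/306 = 4527/306 = 14.7941
r*t = 0.26 * 17 = 4.42; exp(-4.42) = 0.0120342
14.7941 * 0.0120342 = 0.178035
1 + 0.178035 = 1.17804
N = 4833 / 1.17804 = 4102.58 ≈ 4103

4103


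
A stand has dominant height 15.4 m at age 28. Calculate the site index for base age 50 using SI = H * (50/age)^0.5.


50/28 = 1.78571
(1.78571)^0.5 = 1.33630
SI = 15.4 * 1.33630 = 20.5790 ≈ 20.6 m

20.6 m


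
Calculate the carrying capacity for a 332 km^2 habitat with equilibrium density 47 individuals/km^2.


K = 47 * 332 = 15604 individuals

15604 individuals


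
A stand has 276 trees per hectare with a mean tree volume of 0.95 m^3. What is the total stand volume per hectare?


V_stand = 276 * 0.95 = 262.2 m^3/ha

262.2 m^3/ha


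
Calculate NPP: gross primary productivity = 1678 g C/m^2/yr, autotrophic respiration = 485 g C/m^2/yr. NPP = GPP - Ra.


NPP = GPP - Ra = 1678 - 485 = 1193 g C/m^2/yr

1193 g C/m^2/yr


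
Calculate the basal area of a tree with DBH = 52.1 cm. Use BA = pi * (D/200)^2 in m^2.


D/200 = 52.1/200 = 0.2605 m
(D/200)^2 = 0.2605^2 = 0.06786025
BA = 3.141593 * 0.06786025 = 0.213189 ≈ 0.2132 m^2

0.2132 m^2


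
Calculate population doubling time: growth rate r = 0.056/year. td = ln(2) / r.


td = ln(2) / 0.056 = 0.693147 / 0.056 = 12.3776 ≈ 12.4 years

12.4 years


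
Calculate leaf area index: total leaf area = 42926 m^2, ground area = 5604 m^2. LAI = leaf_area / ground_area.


LAI = 42926 / 5604 = 7.6599 ≈ 7.66

7.66


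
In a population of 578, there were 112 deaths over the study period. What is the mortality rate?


Mortality rate = 112 / 578 = 0.193772 ≈ 0.1938

0.1938


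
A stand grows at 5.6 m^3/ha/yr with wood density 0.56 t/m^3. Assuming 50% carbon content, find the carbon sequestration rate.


C = 5.6 * 0.56 * 0.5 = 1.568 ≈ 1.57 t C/ha/yr

1.57 t C/ha/yr


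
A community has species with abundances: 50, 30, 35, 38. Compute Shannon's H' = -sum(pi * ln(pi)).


Total N = 50 + 30 + 35 + 38 = 153
Per-species terms:
  p = 50/153 = 0.326797; ln(p) = -1.118416; p*ln(p) = 0.326797 * (-1.118416) = -0.365495
  p = 30/153 = 0.196078; ln(p) = -1.629243; p*ln(p) = 0.196078 * (-1.629243) = -0.319459
  p = 35/153 = 0.228758; ln(p) = -1.475091; p*ln(p) = 0.228758 * (-1.475091) = -0.337439
  p = 38/153 = 0.248366; ln(p) = -1.392852; p*ln(p) = 0.248366 * (-1.392852) = -0.345937
sum(p*ln(p)) = (-0.365495) + (-0.319459) + (-0.337439) + (-0.345937) = -1.368330
H' = -(-1.368330) = 1.368330 ≈ 1.3683

1.3683


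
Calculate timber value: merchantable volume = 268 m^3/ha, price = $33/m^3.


Value = 268 * 33 = $8844/ha

$8844/ha


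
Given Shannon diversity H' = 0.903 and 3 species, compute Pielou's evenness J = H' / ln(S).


ln(3) = 1.09861
J = H' / ln(S) = 0.903 / 1.09861 = 0.821948 ≈ 0.8219

0.8219


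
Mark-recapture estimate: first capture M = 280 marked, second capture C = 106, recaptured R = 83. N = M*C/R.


N = M * C / R = 280 * 106 / 83 = 29680 / 83 = 357.59 ≈ 358

358 individuals


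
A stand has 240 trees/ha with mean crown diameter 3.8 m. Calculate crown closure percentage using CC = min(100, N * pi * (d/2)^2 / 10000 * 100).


(d/2)^2 = (3.8/2)^2 = 1.9^2 = 3.61
Crown area = 3.141593 * 3.61 = 11.3412 m^2
N * area / 10000 * 100 = 240 * 11.3412 / 10000 * 100 = 27.2189
CC = min(100, 27.2189) = 27.2189 ≈ 27.2%

27.2%


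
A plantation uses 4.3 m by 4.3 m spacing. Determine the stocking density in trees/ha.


N = 10000 / 4.3^2 = 10000 / 18.49 = 540.833 ≈ 541 trees/ha

541 trees/ha


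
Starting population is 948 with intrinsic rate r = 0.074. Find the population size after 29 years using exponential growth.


r*t = 0.074 * 29 = 2.146
exp(2.146) = 8.55059
N = 948 * 8.55059 = 8105.96 ≈ 8106

8106


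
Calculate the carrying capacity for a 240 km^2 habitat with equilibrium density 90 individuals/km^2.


K = 90 * 240 = 21600 individuals

21600 individuals


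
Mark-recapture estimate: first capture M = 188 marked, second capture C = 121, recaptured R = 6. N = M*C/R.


N = M * C / R = 188 * 121 / 6 = 22748 / 6 = 3791.33 ≈ 3791

3791 individuals


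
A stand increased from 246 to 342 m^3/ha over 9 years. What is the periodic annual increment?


PAI = (V2 - V1) / period = (342 - 246) / 9 = 96 / 9 = 10.6667 ≈ 10.67 m^3/ha/yr

10.67 m^3/ha/yr


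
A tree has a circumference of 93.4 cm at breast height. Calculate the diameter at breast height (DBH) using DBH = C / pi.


DBH = C / pi = 93.4 / 3.141593 = 29.7301 ≈ 29.73 cm

29.73 cm


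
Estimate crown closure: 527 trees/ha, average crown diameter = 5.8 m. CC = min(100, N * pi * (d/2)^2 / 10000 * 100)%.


(d/2)^2 = (5.8/2)^2 = 2.9^2 = 8.41
Crown area = 3.141593 * 8.41 = 26.4208 m^2
N * area / 10000 * 100 = 527 * 26.4208 / 10000 * 100 = 139.238
CC = min(100, 139.238) = 100%

100%


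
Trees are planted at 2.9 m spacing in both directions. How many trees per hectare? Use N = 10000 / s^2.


N = 10000 / 2.9^2 = 10000 / 8.41 = 1189.06 ≈ 1189 trees/ha

1189 trees/ha


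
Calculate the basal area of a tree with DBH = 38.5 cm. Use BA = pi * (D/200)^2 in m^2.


D/200 = 38.5/200 = 0.1925 m
(D/200)^2 = 0.1925^2 = 0.03705625
BA = 3.141593 * 0.03705625 = 0.116416 ≈ 0.1164 m^2

0.1164 m^2


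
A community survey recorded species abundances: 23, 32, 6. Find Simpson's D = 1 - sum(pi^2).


Total N = 23 + 32 + 6 = 61
Per-species terms:
  p = 23/61 = 0.377049; p^2 = 0.377049^2 = 0.142166
  p = 32/61 = 0.524590; p^2 = 0.524590^2 = 0.275195
  p = 6/61 = 0.098361; p^2 = 0.098361^2 = 0.009675
sum(p^2) = 0.142166 + 0.275195 + 0.009675 = 0.427036
D = 1 - 0.427036 = 0.572964 ≈ 0.5730

0.5730


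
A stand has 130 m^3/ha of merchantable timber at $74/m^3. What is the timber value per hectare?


Value = 130 * 74 = $9620/ha

$9620/ha


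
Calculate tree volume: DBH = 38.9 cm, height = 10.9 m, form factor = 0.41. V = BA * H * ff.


(D/200)^2 = (38.9/200)^2 = 0.1945^2 = 0.03783025
BA = 3.141593 * 0.03783025 = 0.118847 m^2
V = 0.118847 * 10.9 * 0.41 = 0.531127 ≈ 0.531 m^3

0.531 m^3


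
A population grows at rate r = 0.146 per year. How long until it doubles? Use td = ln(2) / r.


td = ln(2) / 0.146 = 0.693147 / 0.146 = 4.74758 ≈ 4.7 years

4.7 years


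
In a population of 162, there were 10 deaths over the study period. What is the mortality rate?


Mortality rate = 10 / 162 = 0.061728 ≈ 0.0617

0.0617


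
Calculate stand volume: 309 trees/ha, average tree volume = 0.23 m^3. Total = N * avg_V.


V_stand = 309 * 0.23 = 71.07 ≈ 71.1 m^3/ha

71.1 m^3/ha


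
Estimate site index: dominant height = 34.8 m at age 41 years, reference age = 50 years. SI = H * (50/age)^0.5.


50/41 = 1.21951
(1.21951)^0.5 = 1.10431
SI = 34.8 * 1.10431 = 38.4300 ≈ 38.4 m

38.4 m


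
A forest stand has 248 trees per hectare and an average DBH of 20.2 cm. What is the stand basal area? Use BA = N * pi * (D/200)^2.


(D/200)^2 = (20.2/200)^2 = 0.101^2 = 0.010201
Individual BA = 3.141593 * 0.010201 = 0.0320474 m^2
Stand BA = 248 * 0.0320474 = 7.94776 ≈ 7.95 m^2/ha

7.95 m^2/ha


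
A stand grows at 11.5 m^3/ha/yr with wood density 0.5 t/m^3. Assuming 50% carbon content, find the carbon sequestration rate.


C = 11.5 * 0.5 * 0.5 = 2.875 ≈ 2.88 t C/ha/yr

2.88 t C/ha/yr


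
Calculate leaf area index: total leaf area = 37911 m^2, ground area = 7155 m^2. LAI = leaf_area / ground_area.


LAI = 37911 / 7155 = 5.2985 ≈ 5.30

5.30


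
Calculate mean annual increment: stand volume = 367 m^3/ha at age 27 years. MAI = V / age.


MAI = 367 / 27 = 13.5926 ≈ 13.59 m^3/ha/yr

13.59 m^3/ha/yr


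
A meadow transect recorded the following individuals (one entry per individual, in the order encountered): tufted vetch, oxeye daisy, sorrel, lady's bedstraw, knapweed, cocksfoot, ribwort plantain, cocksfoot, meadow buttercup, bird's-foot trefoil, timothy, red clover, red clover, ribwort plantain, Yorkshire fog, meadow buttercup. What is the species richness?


Total individuals logged = 16
Distinct species (count of individuals): tufted vetch (1), oxeye daisy (1), sorrel (1), lady's bedstraw (1), knapweed (1), cocksfoot (2), ribwort plantain (2), meadow buttercup (2), bird's-foot trefoil (1), timothy (1), red clover (2), Yorkshire fog (1)
Species richness = number of distinct species = 12

12


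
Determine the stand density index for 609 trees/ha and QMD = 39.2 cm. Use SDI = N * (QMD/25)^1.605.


QMD/25 = 39.2/25 = 1.568
(1.568)^1.605 = exp(1.605 * ln(1.568)) = exp(1.605 * 0.449801) = exp(0.721931) = 2.05840
SDI = 609 * 2.05840 = 1253.57 ≈ 1254

1254


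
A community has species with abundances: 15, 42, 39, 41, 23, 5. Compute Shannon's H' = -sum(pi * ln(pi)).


Total N = 15 + 42 + 39 + 41 + 23 + 5 = 165
Per-species terms:
  p = 15/165 = 0.090909; ln(p) = -2.397896; p*ln(p) = 0.090909 * (-2.397896) = -0.217990
  p = 42/165 = 0.254545; ln(p) = -1.368278; p*ln(p) = 0.254545 * (-1.368278) = -0.348288
  p = 39/165 = 0.236364; ln(p) = -1.442382; p*ln(p) = 0.236364 * (-1.442382) = -0.340927
  p = 41/165 = 0.248485; ln(p) = -1.392373; p*ln(p) = 0.248485 * (-1.392373) = -0.345984
  p = 23/165 = 0.139394; ln(p) = -1.970451; p*ln(p) = 0.139394 * (-1.970451) = -0.274669
  p = 5/165 = 0.030303; ln(p) = -3.496509; p*ln(p) = 0.030303 * (-3.496509) = -0.105955
sum(p*ln(p)) = (-0.217990) + (-0.348288) + (-0.340927) + (-0.345984) + (-0.274669) + (-0.105955) = -1.633813
H' = -(-1.633813) = 1.633813 ≈ 1.6338

1.6338


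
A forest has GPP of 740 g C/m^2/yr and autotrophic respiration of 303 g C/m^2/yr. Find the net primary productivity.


NPP = GPP - Ra = 740 - 303 = 437 g C/m^2/yr

437 g C/m^2/yr


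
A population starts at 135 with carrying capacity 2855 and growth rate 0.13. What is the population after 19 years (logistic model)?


(K - N0)/N0 = (2855 - 135)/135 = 2720/135 = 20.1481
r*t = 0.13 * 19 = 2.47; exp(-2.47) = 0.0845849
20.1481 * 0.0845849 = 1.70423
1 + 1.70423 = 2.70423
N = 2855 / 2.70423 = 1055.75 ≈ 1056

1056


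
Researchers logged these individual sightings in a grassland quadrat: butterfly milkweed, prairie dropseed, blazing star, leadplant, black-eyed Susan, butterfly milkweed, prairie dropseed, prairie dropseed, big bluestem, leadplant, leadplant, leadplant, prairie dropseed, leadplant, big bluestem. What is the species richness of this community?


Total individuals logged = 15
Distinct species (count of individuals): butterfly milkweed (2), prairie dropseed (4), blazing star (1), leadplant (5), black-eyed Susan (1), big bluestem (2)
Species richness = number of distinct species = 6

6


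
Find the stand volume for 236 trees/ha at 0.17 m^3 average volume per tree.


V_stand = 236 * 0.17 = 40.12 ≈ 40.1 m^3/ha

40.1 m^3/ha


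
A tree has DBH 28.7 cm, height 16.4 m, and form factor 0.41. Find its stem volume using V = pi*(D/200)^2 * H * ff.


(D/200)^2 = (28.7/200)^2 = 0.1435^2 = 0.02059225
BA = 3.141593 * 0.02059225 = 0.0646925 m^2
V = 0.0646925 * 16.4 * 0.41 = 0.434992 ≈ 0.435 m^3

0.435 m^3


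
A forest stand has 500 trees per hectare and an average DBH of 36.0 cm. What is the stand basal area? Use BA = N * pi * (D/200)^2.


(D/200)^2 = (36.0/200)^2 = 0.18^2 = 0.0324
Individual BA = 3.141593 * 0.0324 = 0.101788 m^2
Stand BA = 500 * 0.101788 = 50.8940 ≈ 50.89 m^2/ha

50.89 m^2/ha


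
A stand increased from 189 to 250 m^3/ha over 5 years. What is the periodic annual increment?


PAI = (V2 - V1) / period = (250 - 189) / 5 = 61 / 5 = 12.20 m^3/ha/yr

12.20 m^3/ha/yr


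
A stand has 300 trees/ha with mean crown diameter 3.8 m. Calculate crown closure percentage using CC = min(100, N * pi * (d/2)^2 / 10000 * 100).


(d/2)^2 = (3.8/2)^2 = 1.9^2 = 3.61
Crown area = 3.141593 * 3.61 = 11.3412 m^2
N * area / 10000 * 100 = 300 * 11.3412 / 10000 * 100 = 34.0236
CC = min(100, 34.0236) = 34.0236 ≈ 34.0%

34.0%


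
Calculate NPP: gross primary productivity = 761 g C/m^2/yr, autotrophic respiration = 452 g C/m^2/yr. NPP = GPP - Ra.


NPP = GPP - Ra = 761 - 452 = 309 g C/m^2/yr

309 g C/m^2/yr


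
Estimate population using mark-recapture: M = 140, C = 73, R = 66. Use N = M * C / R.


N = M * C / R = 140 * 73 / 66 = 10220 / 66 = 154.85 ≈ 155

155 individuals


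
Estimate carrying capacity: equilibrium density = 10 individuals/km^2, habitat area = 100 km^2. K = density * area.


K = 10 * 100 = 1000 individuals

1000 individuals


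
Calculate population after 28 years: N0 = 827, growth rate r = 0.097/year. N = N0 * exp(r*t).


r*t = 0.097 * 28 = 2.716
exp(2.716) = 15.1197
N = 827 * 15.1197 = 12504.0 ≈ 12504

12504


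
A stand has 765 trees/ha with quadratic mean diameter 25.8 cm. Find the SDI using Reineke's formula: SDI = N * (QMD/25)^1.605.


QMD/25 = 25.8/25 = 1.032
(1.032)^1.605 = exp(1.605 * ln(1.032)) = exp(1.605 * 0.0314987) = exp(0.0505554) = 1.05186
SDI = 765 * 1.05186 = 804.673 ≈ 805

805


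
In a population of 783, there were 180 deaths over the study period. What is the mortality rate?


Mortality rate = 180 / 783 = 0.229885 ≈ 0.2299

0.2299


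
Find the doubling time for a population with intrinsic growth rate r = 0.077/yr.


td = ln(2) / 0.077 = 0.693147 / 0.077 = 9.00191 ≈ 9.0 years

9.0 years


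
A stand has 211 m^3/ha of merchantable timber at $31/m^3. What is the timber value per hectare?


Value = 211 * 31 = $6541/ha

$6541/ha


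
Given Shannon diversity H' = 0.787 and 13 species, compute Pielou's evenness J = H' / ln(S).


ln(13) = 2.56495
J = H' / ln(S) = 0.787 / 2.56495 = 0.306829 ≈ 0.3068

0.3068


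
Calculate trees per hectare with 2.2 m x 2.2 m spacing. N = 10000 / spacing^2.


N = 10000 / 2.2^2 = 10000 / 4.84 = 2066.12 ≈ 2066 trees/ha

2066 trees/ha


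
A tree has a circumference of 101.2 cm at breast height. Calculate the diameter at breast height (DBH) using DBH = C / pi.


DBH = C / pi = 101.2 / 3.141593 = 32.2130 ≈ 32.21 cm

32.21 cm


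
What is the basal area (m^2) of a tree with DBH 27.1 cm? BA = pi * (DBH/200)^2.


D/200 = 27.1/200 = 0.1355 m
(D/200)^2 = 0.1355^2 = 0.01836025
BA = 3.141593 * 0.01836025 = 0.0576804 ≈ 0.0577 m^2

0.0577 m^2


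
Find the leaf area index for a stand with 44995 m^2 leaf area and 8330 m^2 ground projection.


LAI = 44995 / 8330 = 5.4016 ≈ 5.40

5.40


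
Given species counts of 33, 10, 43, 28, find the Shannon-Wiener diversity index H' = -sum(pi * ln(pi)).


Total N = 33 + 10 + 43 + 28 = 114
Per-species terms:
  p = 33/114 = 0.289474; ln(p) = -1.239690; p*ln(p) = 0.289474 * (-1.239690) = -0.358858
  p = 10/114 = 0.087719; ln(p) = -2.433617; p*ln(p) = 0.087719 * (-2.433617) = -0.213474
  p = 43/114 = 0.377193; ln(p) = -0.974998; p*ln(p) = 0.377193 * (-0.974998) = -0.367762
  p = 28/114 = 0.245614; ln(p) = -1.403994; p*ln(p) = 0.245614 * (-1.403994) = -0.344841
sum(p*ln(p)) = (-0.358858) + (-0.213474) + (-0.367762) + (-0.344841) = -1.284935
H' = -(-1.284935) = 1.284935 ≈ 1.2849

1.2849


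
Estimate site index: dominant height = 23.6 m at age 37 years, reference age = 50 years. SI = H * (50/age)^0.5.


50/37 = 1.35135
(1.35135)^0.5 = 1.16248
SI = 23.6 * 1.16248 = 27.4345 ≈ 27.4 m

27.4 m


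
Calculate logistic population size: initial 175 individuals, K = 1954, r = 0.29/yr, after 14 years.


(K - N0)/N0 = (1954 - 175)/175 = 1779/175 = 10.1657
r*t = 0.29 * 14 = 4.06; exp(-4.06) = 0.0172490
10.1657 * 0.0172490 = 0.175348
1 + 0.175348 = 1.17535
N = 1954 / 1.17535 = 1662.48 ≈ 1662

1662


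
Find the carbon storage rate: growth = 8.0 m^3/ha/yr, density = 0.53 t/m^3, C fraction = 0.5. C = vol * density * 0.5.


C = 8.0 * 0.53 * 0.5 = 2.12 t C/ha/yr

2.12 t C/ha/yr


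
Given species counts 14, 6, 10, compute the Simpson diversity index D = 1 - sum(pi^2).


Total N = 14 + 6 + 10 = 30
Per-species terms:
  p = 14/30 = 0.466667; p^2 = 0.466667^2 = 0.217778
  p = 6/30 = 0.200000; p^2 = 0.200000^2 = 0.040000
  p = 10/30 = 0.333333; p^2 = 0.333333^2 = 0.111111
sum(p^2) = 0.217778 + 0.040000 + 0.111111 = 0.368889
D = 1 - 0.368889 = 0.631111 ≈ 0.6311

0.6311


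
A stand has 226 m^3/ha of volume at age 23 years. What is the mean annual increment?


MAI = 226 / 23 = 9.8261 ≈ 9.83 m^3/ha/yr

9.83 m^3/ha/yr


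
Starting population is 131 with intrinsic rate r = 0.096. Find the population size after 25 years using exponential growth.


r*t = 0.096 * 25 = 2.4
exp(2.4) = 11.0232
N = 131 * 11.0232 = 1444.04 ≈ 1444

1444


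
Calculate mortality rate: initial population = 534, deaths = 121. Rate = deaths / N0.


Mortality rate = 121 / 534 = 0.226592 ≈ 0.2266

0.2266


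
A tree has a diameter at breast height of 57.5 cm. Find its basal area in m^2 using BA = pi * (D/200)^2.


D/200 = 57.5/200 = 0.2875 m
(D/200)^2 = 0.2875^2 = 0.08265625
BA = 3.141593 * 0.08265625 = 0.259672 ≈ 0.2597 m^2

0.2597 m^2


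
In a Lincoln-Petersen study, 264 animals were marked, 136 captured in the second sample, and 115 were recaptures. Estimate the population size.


N = M * C / R = 264 * 136 / 115 = 35904 / 115 = 312.21 ≈ 312

312 individuals


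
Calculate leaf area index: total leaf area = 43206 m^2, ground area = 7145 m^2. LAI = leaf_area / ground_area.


LAI = 43206 / 7145 = 6.0470 ≈ 6.05

6.05


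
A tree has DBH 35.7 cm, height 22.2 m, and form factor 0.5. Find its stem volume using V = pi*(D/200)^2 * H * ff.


(D/200)^2 = (35.7/200)^2 = 0.1785^2 = 0.03186225
BA = 3.141593 * 0.03186225 = 0.100098 m^2
V = 0.100098 * 22.2 * 0.5 = 1.11109 ≈ 1.111 m^3

1.111 m^3


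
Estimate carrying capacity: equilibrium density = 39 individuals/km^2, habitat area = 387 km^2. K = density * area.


K = 39 * 387 = 15093 individuals

15093 individuals


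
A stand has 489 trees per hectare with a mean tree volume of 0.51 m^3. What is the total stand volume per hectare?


V_stand = 489 * 0.51 = 249.39 ≈ 249.4 m^3/ha

249.4 m^3/ha


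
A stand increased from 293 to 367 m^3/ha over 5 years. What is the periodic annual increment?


PAI = (V2 - V1) / period = (367 - 293) / 5 = 74 / 5 = 14.80 m^3/ha/yr

14.80 m^3/ha/yr


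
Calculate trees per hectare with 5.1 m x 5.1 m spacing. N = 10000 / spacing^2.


N = 10000 / 5.1^2 = 10000 / 26.01 = 384.468 ≈ 384 trees/ha

384 trees/ha


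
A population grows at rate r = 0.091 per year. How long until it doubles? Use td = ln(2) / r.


td = ln(2) / 0.091 = 0.693147 / 0.091 = 7.61700 ≈ 7.6 years

7.6 years


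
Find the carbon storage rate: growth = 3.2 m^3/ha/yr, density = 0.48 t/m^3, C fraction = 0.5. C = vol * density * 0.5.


C = 3.2 * 0.48 * 0.5 = 0.768 ≈ 0.77 t C/ha/yr

0.77 t C/ha/yr


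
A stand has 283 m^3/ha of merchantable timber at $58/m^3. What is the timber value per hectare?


Value = 283 * 58 = $16414/ha

$16414/ha


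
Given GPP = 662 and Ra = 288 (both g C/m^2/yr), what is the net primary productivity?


NPP = GPP - Ra = 662 - 288 = 374 g C/m^2/yr

374 g C/m^2/yr


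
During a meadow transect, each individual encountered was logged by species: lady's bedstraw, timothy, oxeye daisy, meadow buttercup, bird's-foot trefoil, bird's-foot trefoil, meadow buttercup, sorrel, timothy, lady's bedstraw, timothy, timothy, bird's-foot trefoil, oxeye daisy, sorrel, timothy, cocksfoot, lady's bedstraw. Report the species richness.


Total individuals logged = 18
Distinct species (count of individuals): lady's bedstraw (3), timothy (5), oxeye daisy (2), meadow buttercup (2), bird's-foot trefoil (3), sorrel (2), cocksfoot (1)
Species richness = number of distinct species = 7

7


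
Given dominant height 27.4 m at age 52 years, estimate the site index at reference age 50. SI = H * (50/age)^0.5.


50/52 = 0.961538
(0.961538)^0.5 = 0.980580
SI = 27.4 * 0.980580 = 26.8679 ≈ 26.9 m

26.9 m


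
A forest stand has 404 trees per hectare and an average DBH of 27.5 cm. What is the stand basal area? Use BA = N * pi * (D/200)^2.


(D/200)^2 = (27.5/200)^2 = 0.1375^2 = 0.01890625
Individual BA = 3.141593 * 0.01890625 = 0.0593957 m^2
Stand BA = 404 * 0.0593957 = 23.9959 ≈ 24.00 m^2/ha

24.00 m^2/ha


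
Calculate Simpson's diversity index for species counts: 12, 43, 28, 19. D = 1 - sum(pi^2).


Total N = 12 + 43 + 28 + 19 = 102
Per-species terms:
  p = 12/102 = 0.117647; p^2 = 0.117647^2 = 0.013841
  p = 43/102 = 0.421569; p^2 = 0.421569^2 = 0.177720
  p = 28/102 = 0.274510; p^2 = 0.274510^2 = 0.075356
  p = 19/102 = 0.186275; p^2 = 0.186275^2 = 0.034698
sum(p^2) = 0.013841 + 0.177720 + 0.075356 + 0.034698 = 0.301615
D = 1 - 0.301615 = 0.698385 ≈ 0.6984

0.6984


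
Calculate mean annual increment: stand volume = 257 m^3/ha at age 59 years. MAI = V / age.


MAI = 257 / 59 = 4.3559 ≈ 4.36 m^3/ha/yr

4.36 m^3/ha/yr


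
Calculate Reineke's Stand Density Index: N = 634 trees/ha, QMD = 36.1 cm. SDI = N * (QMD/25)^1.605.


QMD/25 = 36.1/25 = 1.444
(1.444)^1.605 = exp(1.605 * ln(1.444)) = exp(1.605 * 0.367417) = exp(0.589704) = 1.80345
SDI = 634 * 1.80345 = 1143.39 ≈ 1143

1143


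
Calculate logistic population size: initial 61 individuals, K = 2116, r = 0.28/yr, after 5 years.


(K - N0)/N0 = (2116 - 61)/61 = 2055/61 = 33.6885
r*t = 0.28 * 5 = 1.4; exp(-1.4) = 0.246597
33.6885 * 0.246597 = 8.30748
1 + 8.30748 = 9.30748
N = 2116 / 9.30748 = 227.344 ≈ 227

227


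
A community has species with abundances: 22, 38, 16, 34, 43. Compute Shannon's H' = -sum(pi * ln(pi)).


Total N = 22 + 38 + 16 + 34 + 43 = 153
Per-species terms:
  p = 22/153 = 0.143791; ln(p) = -1.939394; p*ln(p) = 0.143791 * (-1.939394) = -0.278867
  p = 38/153 = 0.248366; ln(p) = -1.392852; p*ln(p) = 0.248366 * (-1.392852) = -0.345937
  p = 16/153 = 0.104575; ln(p) = -2.257851; p*ln(p) = 0.104575 * (-2.257851) = -0.236115
  p = 34/153 = 0.222222; ln(p) = -1.504078; p*ln(p) = 0.222222 * (-1.504078) = -0.334239
  p = 43/153 = 0.281046; ln(p) = -1.269237; p*ln(p) = 0.281046 * (-1.269237) = -0.356714
sum(p*ln(p)) = (-0.278867) + (-0.345937) + (-0.236115) + (-0.334239) + (-0.356714) = -1.551872
H' = -(-1.551872) = 1.551872 ≈ 1.5519

1.5519


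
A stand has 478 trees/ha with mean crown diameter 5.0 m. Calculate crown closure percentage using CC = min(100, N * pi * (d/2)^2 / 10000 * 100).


(d/2)^2 = (5.0/2)^2 = 2.5^2 = 6.25
Crown area = 3.141593 * 6.25 = 19.6350 m^2
N * area / 10000 * 100 = 478 * 19.6350 / 10000 * 100 = 93.8553
CC = min(100, 93.8553) = 93.8553 ≈ 93.9%

93.9%


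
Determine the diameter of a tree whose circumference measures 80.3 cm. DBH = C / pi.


DBH = C / pi = 80.3 / 3.141593 = 25.5603 ≈ 25.56 cm

25.56 cm


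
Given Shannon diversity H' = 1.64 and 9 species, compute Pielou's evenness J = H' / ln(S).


ln(9) = 2.19722
J = H' / ln(S) = 1.64 / 2.19722 = 0.746398 ≈ 0.7464

0.7464


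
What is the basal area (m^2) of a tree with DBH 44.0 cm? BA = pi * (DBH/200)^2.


D/200 = 44.0/200 = 0.22 m
(D/200)^2 = 0.22^2 = 0.0484
BA = 3.141593 * 0.0484 = 0.152053 ≈ 0.1521 m^2

0.1521 m^2


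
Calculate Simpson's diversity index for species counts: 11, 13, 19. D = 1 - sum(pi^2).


Total N = 11 + 13 + 19 = 43
Per-species terms:
  p = 11/43 = 0.255814; p^2 = 0.255814^2 = 0.065441
  p = 13/43 = 0.302326; p^2 = 0.302326^2 = 0.091401
  p = 19/43 = 0.441860; p^2 = 0.441860^2 = 0.195240
sum(p^2) = 0.065441 + 0.091401 + 0.195240 = 0.352082
D = 1 - 0.352082 = 0.647918 ≈ 0.6479

0.6479


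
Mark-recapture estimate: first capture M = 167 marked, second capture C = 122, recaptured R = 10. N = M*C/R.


N = M * C / R = 167 * 122 / 10 = 20374 / 10 = 2037.40 ≈ 2037

2037 individuals


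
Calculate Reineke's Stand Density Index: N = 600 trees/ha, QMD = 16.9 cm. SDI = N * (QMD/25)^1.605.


QMD/25 = 16.9/25 = 0.676
(0.676)^1.605 = exp(1.605 * ln(0.676)) = exp(1.605 * (-0.391562)) = exp(-0.628457) = 0.533414
SDI = 600 * 0.533414 = 320.048 ≈ 320

320


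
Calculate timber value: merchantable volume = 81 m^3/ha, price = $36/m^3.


Value = 81 * 36 = $2916/ha

$2916/ha


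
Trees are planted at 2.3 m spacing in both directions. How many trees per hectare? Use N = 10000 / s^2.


N = 10000 / 2.3^2 = 10000 / 5.29 = 1890.36 ≈ 1890 trees/ha

1890 trees/ha


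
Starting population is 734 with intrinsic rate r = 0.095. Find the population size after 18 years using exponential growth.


r*t = 0.095 * 18 = 1.71
exp(1.71) = 5.52896
N = 734 * 5.52896 = 4058.26 ≈ 4058

4058


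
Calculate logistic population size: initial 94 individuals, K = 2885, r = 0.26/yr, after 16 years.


(K - N0)/N0 = (2885 - 94)/94 = 2791/94 = 29.6915
r*t = 0.26 * 16 = 4.16; exp(-4.16) = 0.0156076
29.6915 * 0.0156076 = 0.463413
1 + 0.463413 = 1.46341
N = 2885 / 1.46341 = 1971.42 ≈ 1971

1971


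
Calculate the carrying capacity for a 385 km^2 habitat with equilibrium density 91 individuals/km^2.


K = 91 * 385 = 35035 individuals

35035 individuals


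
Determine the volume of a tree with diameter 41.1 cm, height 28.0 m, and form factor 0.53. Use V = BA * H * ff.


(D/200)^2 = (41.1/200)^2 = 0.2055^2 = 0.04223025
BA = 3.141593 * 0.04223025 = 0.132670 m^2
V = 0.132670 * 28.0 * 0.53 = 1.96882 ≈ 1.969 m^3

1.969 m^3


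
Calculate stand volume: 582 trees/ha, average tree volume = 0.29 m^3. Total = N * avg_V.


V_stand = 582 * 0.29 = 168.78 ≈ 168.8 m^3/ha

168.8 m^3/ha


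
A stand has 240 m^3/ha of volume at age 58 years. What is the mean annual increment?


MAI = 240 / 58 = 4.1379 ≈ 4.14 m^3/ha/yr

4.14 m^3/ha/yr


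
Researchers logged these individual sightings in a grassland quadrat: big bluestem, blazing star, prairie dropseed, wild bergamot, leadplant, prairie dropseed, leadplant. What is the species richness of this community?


Total individuals logged = 7
Distinct species (count of individuals): big bluestem (1), blazing star (1), prairie dropseed (2), wild bergamot (1), leadplant (2)
Species richness = number of distinct species = 5

5


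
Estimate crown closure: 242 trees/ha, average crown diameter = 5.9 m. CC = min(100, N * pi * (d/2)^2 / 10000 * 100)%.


(d/2)^2 = (5.9/2)^2 = 2.95^2 = 8.7025
Crown area = 3.141593 * 8.7025 = 27.3397 m^2
N * area / 10000 * 100 = 242 * 27.3397 / 10000 * 100 = 66.1621
CC = min(100, 66.1621) = 66.1621 ≈ 66.2%

66.2%


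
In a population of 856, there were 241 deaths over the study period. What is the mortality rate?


Mortality rate = 241 / 856 = 0.281542 ≈ 0.2815

0.2815


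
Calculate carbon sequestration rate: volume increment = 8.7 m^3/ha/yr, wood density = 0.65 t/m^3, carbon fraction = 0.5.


C = 8.7 * 0.65 * 0.5 = 2.8275 ≈ 2.83 t C/ha/yr

2.83 t C/ha/yr


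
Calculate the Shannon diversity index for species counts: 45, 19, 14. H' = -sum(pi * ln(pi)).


Total N = 45 + 19 + 14 = 78
Per-species terms:
  p = 45/78 = 0.576923; ln(p) = -0.550046; p*ln(p) = 0.576923 * (-0.550046) = -0.317334
  p = 19/78 = 0.243590; ln(p) = -1.412269; p*ln(p) = 0.243590 * (-1.412269) = -0.344015
  p = 14/78 = 0.179487; ln(p) = -1.717652; p*ln(p) = 0.179487 * (-1.717652) = -0.308296
sum(p*ln(p)) = (-0.317334) + (-0.344015) + (-0.308296) = -0.969645
H' = -(-0.969645) = 0.969645 ≈ 0.9696

0.9696


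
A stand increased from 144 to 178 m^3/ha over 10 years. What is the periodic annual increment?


PAI = (V2 - V1) / period = (178 - 144) / 10 = 34 / 10 = 3.40 m^3/ha/yr

3.40 m^3/ha/yr


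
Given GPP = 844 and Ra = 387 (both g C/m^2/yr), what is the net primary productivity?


NPP = GPP - Ra = 844 - 387 = 457 g C/m^2/yr

457 g C/m^2/yr


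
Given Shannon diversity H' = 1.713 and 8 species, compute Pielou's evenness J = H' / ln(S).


ln(8) = 2.07944
J = H' / ln(S) = 1.713 / 2.07944 = 0.823779 ≈ 0.8238

0.8238


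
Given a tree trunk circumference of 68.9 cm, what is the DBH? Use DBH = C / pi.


DBH = C / pi = 68.9 / 3.141593 = 21.9315 ≈ 21.93 cm

21.93 cm


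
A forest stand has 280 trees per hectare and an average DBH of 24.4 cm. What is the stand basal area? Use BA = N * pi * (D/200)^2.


(D/200)^2 = (24.4/200)^2 = 0.122^2 = 0.014884
Individual BA = 3.141593 * 0.014884 = 0.0467595 m^2
Stand BA = 280 * 0.0467595 = 13.0927 ≈ 13.09 m^2/ha

13.09 m^2/ha


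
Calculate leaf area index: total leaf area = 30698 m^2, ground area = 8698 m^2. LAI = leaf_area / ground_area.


LAI = 30698 / 8698 = 3.5293 ≈ 3.53

3.53


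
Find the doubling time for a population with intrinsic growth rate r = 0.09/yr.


td = ln(2) / 0.09 = 0.693147 / 0.09 = 7.70163 ≈ 7.7 years

7.7 years


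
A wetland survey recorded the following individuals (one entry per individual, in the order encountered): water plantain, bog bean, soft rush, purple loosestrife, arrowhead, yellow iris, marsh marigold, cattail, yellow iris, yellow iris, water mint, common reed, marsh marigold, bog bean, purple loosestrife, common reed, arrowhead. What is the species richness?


Total individuals logged = 17
Distinct species (count of individuals): water plantain (1), bog bean (2), soft rush (1), purple loosestrife (2), arrowhead (2), yellow iris (3), marsh marigold (2), cattail (1), water mint (1), common reed (2)
Species richness = number of distinct species = 10

10


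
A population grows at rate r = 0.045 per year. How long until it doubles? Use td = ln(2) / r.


td = ln(2) / 0.045 = 0.693147 / 0.045 = 15.4033 ≈ 15.4 years

15.4 years


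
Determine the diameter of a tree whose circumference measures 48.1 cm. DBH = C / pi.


DBH = C / pi = 48.1 / 3.141593 = 15.3107 ≈ 15.31 cm

15.31 cm


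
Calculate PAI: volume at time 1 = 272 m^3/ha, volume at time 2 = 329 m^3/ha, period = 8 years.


PAI = (V2 - V1) / period = (329 - 272) / 8 = 57 / 8 = 7.1250 ≈ 7.13 m^3/ha/yr

7.13 m^3/ha/yr


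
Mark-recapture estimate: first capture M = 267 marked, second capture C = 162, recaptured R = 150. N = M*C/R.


N = M * C / R = 267 * 162 / 150 = 43254 / 150 = 288.36 ≈ 288

288 individuals


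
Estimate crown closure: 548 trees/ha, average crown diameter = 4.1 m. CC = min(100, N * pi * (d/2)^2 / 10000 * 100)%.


(d/2)^2 = (4.1/2)^2 = 2.05^2 = 4.2025
Crown area = 3.141593 * 4.2025 = 13.2025 m^2
N * area / 10000 * 100 = 548 * 13.2025 / 10000 * 100 = 72.3497
CC = min(100, 72.3497) = 72.3497 ≈ 72.3%

72.3%


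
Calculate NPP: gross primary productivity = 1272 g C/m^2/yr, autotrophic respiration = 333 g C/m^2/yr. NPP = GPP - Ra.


NPP = GPP - Ra = 1272 - 333 = 939 g C/m^2/yr

939 g C/m^2/yr


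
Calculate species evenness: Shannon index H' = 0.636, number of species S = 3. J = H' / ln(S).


ln(3) = 1.09861
J = H' / ln(S) = 0.636 / 1.09861 = 0.578913 ≈ 0.5789

0.5789


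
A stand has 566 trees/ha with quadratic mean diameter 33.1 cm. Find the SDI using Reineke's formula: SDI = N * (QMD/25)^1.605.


QMD/25 = 33.1/25 = 1.324
(1.324)^1.605 = exp(1.605 * ln(1.324)) = exp(1.605 * 0.280657) = exp(0.450454) = 1.56902
SDI = 566 * 1.56902 = 888.065 ≈ 888

888


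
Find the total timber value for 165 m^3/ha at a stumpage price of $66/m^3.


Value = 165 * 66 = $10890/ha

$10890/ha


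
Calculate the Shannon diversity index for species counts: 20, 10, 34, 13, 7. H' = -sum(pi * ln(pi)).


Total N = 20 + 10 + 34 + 13 + 7 = 84
Per-species terms:
  p = 20/84 = 0.238095; ln(p) = -1.435086; p*ln(p) = 0.238095 * (-1.435086) = -0.341687
  p = 10/84 = 0.119048; ln(p) = -2.128229; p*ln(p) = 0.119048 * (-2.128229) = -0.253361
  p = 34/84 = 0.404762; ln(p) = -0.904456; p*ln(p) = 0.404762 * (-0.904456) = -0.366089
  p = 13/84 = 0.154762; ln(p) = -1.865867; p*ln(p) = 0.154762 * (-1.865867) = -0.288765
  p = 7/84 = 0.083333; ln(p) = -2.484911; p*ln(p) = 0.083333 * (-2.484911) = -0.207075
sum(p*ln(p)) = (-0.341687) + (-0.253361) + (-0.366089) + (-0.288765) + (-0.207075) = -1.456977
H' = -(-1.456977) = 1.456977 ≈ 1.4570

1.4570


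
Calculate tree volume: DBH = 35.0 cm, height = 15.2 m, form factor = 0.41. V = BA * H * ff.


(D/200)^2 = (35.0/200)^2 = 0.175^2 = 0.030625
BA = 3.141593 * 0.030625 = 0.0962113 m^2
V = 0.0962113 * 15.2 * 0.41 = 0.599589 ≈ 0.600 m^3

0.600 m^3
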